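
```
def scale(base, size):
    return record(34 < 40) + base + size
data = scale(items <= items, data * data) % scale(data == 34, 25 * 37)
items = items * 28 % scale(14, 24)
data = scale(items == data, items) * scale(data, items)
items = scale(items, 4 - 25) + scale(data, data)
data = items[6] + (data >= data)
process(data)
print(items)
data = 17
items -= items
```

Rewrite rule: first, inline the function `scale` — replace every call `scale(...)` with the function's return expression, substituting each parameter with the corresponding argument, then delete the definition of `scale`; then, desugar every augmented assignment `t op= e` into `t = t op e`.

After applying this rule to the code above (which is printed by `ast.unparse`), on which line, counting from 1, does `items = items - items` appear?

9

Transformed code:
data = (record(34 < 40) + (items <= items) + data * data) % (record(34 < 40) + (data == 34) + 25 * 37)
items = items * 28 % (record(34 < 40) + 14 + 24)
data = (record(34 < 40) + (items == data) + items) * (record(34 < 40) + data + items)
items = record(34 < 40) + items + (4 - 25) + (record(34 < 40) + data + data)
data = items[6] + (data >= data)
process(data)
print(items)
data = 17
items = items - items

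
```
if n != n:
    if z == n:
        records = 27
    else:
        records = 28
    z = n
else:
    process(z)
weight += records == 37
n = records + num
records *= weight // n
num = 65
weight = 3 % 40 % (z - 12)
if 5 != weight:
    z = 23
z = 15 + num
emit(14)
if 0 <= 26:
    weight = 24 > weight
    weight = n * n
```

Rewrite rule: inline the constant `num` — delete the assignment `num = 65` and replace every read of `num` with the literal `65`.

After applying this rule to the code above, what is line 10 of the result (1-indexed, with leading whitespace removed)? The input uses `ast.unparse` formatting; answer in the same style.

Transformed code:
if n != n:
    if z == n:
        records = 27
    else:
        records = 28
    z = n
else:
    process(z)
weight += records == 37
n = records + 65
records *= weight // n
weight = 3 % 40 % (z - 12)
if 5 != weight:
    z = 23
z = 15 + 65
emit(14)
if 0 <= 26:
    weight = 24 > weight
    weight = n * n

n = records + 65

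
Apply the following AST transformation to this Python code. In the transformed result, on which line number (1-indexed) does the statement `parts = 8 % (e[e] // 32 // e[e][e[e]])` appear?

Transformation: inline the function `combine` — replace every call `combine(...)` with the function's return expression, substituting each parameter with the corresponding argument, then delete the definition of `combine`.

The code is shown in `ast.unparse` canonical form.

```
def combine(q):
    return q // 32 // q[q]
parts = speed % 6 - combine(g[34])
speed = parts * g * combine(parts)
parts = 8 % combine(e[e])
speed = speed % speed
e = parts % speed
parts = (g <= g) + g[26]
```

Transformed code:
parts = speed % 6 - g[34] // 32 // g[34][g[34]]
speed = parts * g * (parts // 32 // parts[parts])
parts = 8 % (e[e] // 32 // e[e][e[e]])
speed = speed % speed
e = parts % speed
parts = (g <= g) + g[26]

3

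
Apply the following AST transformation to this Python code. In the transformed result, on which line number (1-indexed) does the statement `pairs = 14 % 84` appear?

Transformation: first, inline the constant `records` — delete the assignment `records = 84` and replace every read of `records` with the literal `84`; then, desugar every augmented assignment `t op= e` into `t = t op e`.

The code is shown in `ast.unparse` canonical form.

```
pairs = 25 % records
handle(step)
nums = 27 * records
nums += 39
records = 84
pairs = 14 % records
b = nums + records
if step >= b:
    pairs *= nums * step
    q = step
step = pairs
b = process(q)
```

Transformed code:
pairs = 25 % 84
handle(step)
nums = 27 * 84
nums = nums + 39
pairs = 14 % 84
b = nums + 84
if step >= b:
    pairs = pairs * (nums * step)
    q = step
step = pairs
b = process(q)

5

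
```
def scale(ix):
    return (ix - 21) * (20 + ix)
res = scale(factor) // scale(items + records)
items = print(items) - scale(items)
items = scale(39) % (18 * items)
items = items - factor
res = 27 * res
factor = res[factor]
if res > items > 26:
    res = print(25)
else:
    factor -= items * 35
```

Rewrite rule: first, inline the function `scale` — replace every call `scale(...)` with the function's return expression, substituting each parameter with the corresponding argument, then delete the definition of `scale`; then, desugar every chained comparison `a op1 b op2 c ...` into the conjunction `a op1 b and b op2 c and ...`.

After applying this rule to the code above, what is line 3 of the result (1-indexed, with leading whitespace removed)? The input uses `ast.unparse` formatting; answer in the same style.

Transformed code:
res = (factor - 21) * (20 + factor) // ((items + records - 21) * (20 + (items + records)))
items = print(items) - (items - 21) * (20 + items)
items = (39 - 21) * (20 + 39) % (18 * items)
items = items - factor
res = 27 * res
factor = res[factor]
if res > items and items > 26:
    res = print(25)
else:
    factor -= items * 35

items = (39 - 21) * (20 + 39) % (18 * items)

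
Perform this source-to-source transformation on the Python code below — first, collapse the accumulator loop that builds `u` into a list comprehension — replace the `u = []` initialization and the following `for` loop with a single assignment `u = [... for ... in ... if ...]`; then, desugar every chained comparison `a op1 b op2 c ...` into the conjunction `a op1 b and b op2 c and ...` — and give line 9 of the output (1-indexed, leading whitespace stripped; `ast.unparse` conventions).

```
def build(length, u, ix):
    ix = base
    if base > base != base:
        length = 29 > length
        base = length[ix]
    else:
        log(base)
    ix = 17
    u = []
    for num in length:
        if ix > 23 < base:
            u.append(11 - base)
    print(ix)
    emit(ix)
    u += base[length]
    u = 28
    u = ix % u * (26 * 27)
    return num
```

Transformed code:
def build(length, u, ix):
    ix = base
    if base > base and base != base:
        length = 29 > length
        base = length[ix]
    else:
        log(base)
    ix = 17
    u = [11 - base for num in length if ix > 23 and 23 < base]
    print(ix)
    emit(ix)
    u += base[length]
    u = 28
    u = ix % u * (26 * 27)
    return num

u = [11 - base for num in length if ix > 23 and 23 < base]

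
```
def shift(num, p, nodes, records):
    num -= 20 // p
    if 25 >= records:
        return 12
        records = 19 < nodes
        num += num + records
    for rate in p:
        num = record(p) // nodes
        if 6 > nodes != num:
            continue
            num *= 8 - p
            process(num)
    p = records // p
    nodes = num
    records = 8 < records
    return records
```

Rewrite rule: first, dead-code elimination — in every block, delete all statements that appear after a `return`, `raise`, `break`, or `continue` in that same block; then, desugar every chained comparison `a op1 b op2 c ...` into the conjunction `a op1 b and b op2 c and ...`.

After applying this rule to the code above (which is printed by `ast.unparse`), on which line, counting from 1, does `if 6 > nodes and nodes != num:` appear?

Transformed code:
def shift(num, p, nodes, records):
    num -= 20 // p
    if 25 >= records:
        return 12
    for rate in p:
        num = record(p) // nodes
        if 6 > nodes and nodes != num:
            continue
    p = records // p
    nodes = num
    records = 8 < records
    return records

7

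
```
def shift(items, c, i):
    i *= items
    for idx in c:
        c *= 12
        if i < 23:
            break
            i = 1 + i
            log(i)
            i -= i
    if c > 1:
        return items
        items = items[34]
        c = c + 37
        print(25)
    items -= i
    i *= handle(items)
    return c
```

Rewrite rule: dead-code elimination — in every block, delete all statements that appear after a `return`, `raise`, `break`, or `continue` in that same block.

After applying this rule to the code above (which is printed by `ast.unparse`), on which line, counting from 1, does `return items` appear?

8

Transformed code:
def shift(items, c, i):
    i *= items
    for idx in c:
        c *= 12
        if i < 23:
            break
    if c > 1:
        return items
    items -= i
    i *= handle(items)
    return c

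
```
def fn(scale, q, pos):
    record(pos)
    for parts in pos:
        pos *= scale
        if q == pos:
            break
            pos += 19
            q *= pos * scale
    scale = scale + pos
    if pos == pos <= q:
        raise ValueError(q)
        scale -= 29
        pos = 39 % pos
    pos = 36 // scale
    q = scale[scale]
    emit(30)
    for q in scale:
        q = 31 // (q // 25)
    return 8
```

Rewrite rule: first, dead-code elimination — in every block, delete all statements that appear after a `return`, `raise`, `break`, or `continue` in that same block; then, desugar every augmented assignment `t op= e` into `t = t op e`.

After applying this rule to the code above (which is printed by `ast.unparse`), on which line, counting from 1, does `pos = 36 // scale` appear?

10

Transformed code:
def fn(scale, q, pos):
    record(pos)
    for parts in pos:
        pos = pos * scale
        if q == pos:
            break
    scale = scale + pos
    if pos == pos <= q:
        raise ValueError(q)
    pos = 36 // scale
    q = scale[scale]
    emit(30)
    for q in scale:
        q = 31 // (q // 25)
    return 8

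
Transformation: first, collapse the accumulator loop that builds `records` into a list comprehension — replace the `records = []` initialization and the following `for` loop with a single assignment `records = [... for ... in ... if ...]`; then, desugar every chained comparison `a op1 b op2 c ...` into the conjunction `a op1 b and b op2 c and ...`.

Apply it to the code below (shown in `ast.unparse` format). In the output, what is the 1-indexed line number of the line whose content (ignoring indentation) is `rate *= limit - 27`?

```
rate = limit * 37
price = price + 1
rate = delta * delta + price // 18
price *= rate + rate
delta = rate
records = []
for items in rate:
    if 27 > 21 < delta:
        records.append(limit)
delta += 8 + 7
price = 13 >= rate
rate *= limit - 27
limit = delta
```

Transformed code:
rate = limit * 37
price = price + 1
rate = delta * delta + price // 18
price *= rate + rate
delta = rate
records = [limit for items in rate if 27 > 21 and 21 < delta]
delta += 8 + 7
price = 13 >= rate
rate *= limit - 27
limit = delta

9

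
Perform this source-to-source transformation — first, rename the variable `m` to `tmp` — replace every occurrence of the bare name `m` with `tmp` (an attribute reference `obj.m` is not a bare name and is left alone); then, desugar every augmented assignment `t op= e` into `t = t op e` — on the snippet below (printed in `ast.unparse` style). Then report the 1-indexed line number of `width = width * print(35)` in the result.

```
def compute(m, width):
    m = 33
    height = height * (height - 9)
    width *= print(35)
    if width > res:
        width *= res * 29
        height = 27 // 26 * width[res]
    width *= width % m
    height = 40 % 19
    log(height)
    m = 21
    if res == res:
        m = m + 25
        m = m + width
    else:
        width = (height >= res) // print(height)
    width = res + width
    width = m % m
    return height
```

4

Transformed code:
def compute(tmp, width):
    tmp = 33
    height = height * (height - 9)
    width = width * print(35)
    if width > res:
        width = width * (res * 29)
        height = 27 // 26 * width[res]
    width = width * (width % tmp)
    height = 40 % 19
    log(height)
    tmp = 21
    if res == res:
        tmp = tmp + 25
        tmp = tmp + width
    else:
        width = (height >= res) // print(height)
    width = res + width
    width = tmp % tmp
    return height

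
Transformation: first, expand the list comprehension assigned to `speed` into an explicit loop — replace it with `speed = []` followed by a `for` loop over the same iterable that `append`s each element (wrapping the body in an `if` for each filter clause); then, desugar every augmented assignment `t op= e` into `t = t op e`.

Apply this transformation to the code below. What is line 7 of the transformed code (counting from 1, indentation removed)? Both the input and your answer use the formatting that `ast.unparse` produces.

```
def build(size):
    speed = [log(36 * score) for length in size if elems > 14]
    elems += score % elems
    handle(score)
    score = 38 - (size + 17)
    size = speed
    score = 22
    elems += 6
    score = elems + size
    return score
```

handle(score)

Transformed code:
def build(size):
    speed = []
    for length in size:
        if elems > 14:
            speed.append(log(36 * score))
    elems = elems + score % elems
    handle(score)
    score = 38 - (size + 17)
    size = speed
    score = 22
    elems = elems + 6
    score = elems + size
    return score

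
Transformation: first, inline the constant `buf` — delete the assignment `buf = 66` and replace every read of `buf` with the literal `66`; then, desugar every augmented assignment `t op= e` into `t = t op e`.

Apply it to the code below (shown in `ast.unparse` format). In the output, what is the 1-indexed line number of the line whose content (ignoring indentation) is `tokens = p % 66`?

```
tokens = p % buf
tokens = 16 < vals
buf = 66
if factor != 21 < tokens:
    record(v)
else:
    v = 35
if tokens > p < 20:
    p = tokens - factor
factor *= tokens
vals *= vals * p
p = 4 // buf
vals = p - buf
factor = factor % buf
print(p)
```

1

Transformed code:
tokens = p % 66
tokens = 16 < vals
if factor != 21 < tokens:
    record(v)
else:
    v = 35
if tokens > p < 20:
    p = tokens - factor
factor = factor * tokens
vals = vals * (vals * p)
p = 4 // 66
vals = p - 66
factor = factor % 66
print(p)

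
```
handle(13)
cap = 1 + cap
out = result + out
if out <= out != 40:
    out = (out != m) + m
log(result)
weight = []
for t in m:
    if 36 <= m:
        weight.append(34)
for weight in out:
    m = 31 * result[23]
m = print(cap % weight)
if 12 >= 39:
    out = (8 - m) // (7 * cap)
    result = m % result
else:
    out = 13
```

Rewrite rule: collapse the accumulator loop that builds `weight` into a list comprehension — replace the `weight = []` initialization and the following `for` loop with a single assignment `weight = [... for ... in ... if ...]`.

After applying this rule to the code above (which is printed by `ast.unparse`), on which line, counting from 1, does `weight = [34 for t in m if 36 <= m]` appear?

Transformed code:
handle(13)
cap = 1 + cap
out = result + out
if out <= out != 40:
    out = (out != m) + m
log(result)
weight = [34 for t in m if 36 <= m]
for weight in out:
    m = 31 * result[23]
m = print(cap % weight)
if 12 >= 39:
    out = (8 - m) // (7 * cap)
    result = m % result
else:
    out = 13

7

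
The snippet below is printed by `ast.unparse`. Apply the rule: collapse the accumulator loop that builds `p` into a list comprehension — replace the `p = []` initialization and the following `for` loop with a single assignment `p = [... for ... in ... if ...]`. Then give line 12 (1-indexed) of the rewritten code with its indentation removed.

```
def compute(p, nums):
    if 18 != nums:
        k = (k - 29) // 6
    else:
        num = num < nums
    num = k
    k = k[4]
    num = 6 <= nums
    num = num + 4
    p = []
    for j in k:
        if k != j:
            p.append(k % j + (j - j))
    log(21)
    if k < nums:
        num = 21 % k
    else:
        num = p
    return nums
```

if k < nums:

Transformed code:
def compute(p, nums):
    if 18 != nums:
        k = (k - 29) // 6
    else:
        num = num < nums
    num = k
    k = k[4]
    num = 6 <= nums
    num = num + 4
    p = [k % j + (j - j) for j in k if k != j]
    log(21)
    if k < nums:
        num = 21 % k
    else:
        num = p
    return nums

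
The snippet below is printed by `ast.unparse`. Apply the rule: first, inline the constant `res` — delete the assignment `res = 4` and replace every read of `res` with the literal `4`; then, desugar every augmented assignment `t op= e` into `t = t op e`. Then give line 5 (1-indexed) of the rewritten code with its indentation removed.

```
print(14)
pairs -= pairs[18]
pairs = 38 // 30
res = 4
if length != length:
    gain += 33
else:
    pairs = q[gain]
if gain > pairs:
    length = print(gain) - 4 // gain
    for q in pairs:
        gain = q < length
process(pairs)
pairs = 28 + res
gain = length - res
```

gain = gain + 33

Transformed code:
print(14)
pairs = pairs - pairs[18]
pairs = 38 // 30
if length != length:
    gain = gain + 33
else:
    pairs = q[gain]
if gain > pairs:
    length = print(gain) - 4 // gain
    for q in pairs:
        gain = q < length
process(pairs)
pairs = 28 + 4
gain = length - 4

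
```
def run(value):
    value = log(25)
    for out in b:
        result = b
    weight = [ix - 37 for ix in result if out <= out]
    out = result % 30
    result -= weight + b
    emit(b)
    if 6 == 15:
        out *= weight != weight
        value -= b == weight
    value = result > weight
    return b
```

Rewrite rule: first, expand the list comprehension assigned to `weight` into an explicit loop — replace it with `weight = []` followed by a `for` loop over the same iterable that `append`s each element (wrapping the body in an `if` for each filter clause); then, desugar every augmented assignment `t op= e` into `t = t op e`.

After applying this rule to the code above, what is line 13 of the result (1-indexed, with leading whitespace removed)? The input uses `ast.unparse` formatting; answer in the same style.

Transformed code:
def run(value):
    value = log(25)
    for out in b:
        result = b
    weight = []
    for ix in result:
        if out <= out:
            weight.append(ix - 37)
    out = result % 30
    result = result - (weight + b)
    emit(b)
    if 6 == 15:
        out = out * (weight != weight)
        value = value - (b == weight)
    value = result > weight
    return b

out = out * (weight != weight)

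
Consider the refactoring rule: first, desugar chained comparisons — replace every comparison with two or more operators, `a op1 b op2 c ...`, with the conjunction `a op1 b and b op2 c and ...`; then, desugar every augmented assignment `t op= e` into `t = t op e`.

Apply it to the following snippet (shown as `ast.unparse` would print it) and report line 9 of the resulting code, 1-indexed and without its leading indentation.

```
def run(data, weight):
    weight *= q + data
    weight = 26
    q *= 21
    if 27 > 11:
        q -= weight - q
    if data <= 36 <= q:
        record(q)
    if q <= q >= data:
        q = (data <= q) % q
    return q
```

Transformed code:
def run(data, weight):
    weight = weight * (q + data)
    weight = 26
    q = q * 21
    if 27 > 11:
        q = q - (weight - q)
    if data <= 36 and 36 <= q:
        record(q)
    if q <= q and q >= data:
        q = (data <= q) % q
    return q

if q <= q and q >= data:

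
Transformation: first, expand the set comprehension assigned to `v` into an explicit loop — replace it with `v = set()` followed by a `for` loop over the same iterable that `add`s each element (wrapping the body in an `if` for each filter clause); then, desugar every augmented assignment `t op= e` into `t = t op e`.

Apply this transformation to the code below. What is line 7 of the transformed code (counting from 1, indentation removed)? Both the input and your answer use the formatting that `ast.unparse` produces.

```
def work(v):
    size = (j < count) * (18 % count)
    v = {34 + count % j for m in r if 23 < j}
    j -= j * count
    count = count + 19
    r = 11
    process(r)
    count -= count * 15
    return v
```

Transformed code:
def work(v):
    size = (j < count) * (18 % count)
    v = set()
    for m in r:
        if 23 < j:
            v.add(34 + count % j)
    j = j - j * count
    count = count + 19
    r = 11
    process(r)
    count = count - count * 15
    return v

j = j - j * count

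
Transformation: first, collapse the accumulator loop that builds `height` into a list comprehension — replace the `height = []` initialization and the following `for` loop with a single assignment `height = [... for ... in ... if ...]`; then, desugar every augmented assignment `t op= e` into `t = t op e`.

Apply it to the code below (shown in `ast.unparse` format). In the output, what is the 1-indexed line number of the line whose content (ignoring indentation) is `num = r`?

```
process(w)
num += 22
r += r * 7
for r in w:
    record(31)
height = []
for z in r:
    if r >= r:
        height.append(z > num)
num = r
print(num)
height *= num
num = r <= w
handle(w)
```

Transformed code:
process(w)
num = num + 22
r = r + r * 7
for r in w:
    record(31)
height = [z > num for z in r if r >= r]
num = r
print(num)
height = height * num
num = r <= w
handle(w)

7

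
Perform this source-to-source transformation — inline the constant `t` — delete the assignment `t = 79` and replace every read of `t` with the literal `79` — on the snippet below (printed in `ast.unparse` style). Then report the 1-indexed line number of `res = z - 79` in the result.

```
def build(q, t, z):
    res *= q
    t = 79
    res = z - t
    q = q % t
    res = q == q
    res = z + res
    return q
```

3

Transformed code:
def build(q, t, z):
    res *= q
    res = z - 79
    q = q % 79
    res = q == q
    res = z + res
    return q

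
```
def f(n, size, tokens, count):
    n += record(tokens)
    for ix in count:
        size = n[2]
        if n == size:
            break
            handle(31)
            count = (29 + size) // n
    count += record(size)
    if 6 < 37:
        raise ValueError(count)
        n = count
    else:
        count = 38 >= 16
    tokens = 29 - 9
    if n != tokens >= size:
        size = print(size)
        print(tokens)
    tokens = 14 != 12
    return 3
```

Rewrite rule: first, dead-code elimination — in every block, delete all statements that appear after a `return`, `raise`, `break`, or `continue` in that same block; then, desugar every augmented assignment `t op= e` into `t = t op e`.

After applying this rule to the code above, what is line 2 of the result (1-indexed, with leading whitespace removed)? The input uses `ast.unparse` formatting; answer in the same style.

n = n + record(tokens)

Transformed code:
def f(n, size, tokens, count):
    n = n + record(tokens)
    for ix in count:
        size = n[2]
        if n == size:
            break
    count = count + record(size)
    if 6 < 37:
        raise ValueError(count)
    else:
        count = 38 >= 16
    tokens = 29 - 9
    if n != tokens >= size:
        size = print(size)
        print(tokens)
    tokens = 14 != 12
    return 3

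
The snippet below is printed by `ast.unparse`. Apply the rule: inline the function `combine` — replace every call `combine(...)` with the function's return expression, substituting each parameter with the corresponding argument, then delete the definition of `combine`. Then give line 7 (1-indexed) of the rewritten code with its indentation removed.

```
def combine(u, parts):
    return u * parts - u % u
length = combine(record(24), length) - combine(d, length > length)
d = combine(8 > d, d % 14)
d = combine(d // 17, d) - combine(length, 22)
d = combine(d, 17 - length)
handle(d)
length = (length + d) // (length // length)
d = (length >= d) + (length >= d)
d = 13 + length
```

Transformed code:
length = record(24) * length - record(24) % record(24) - (d * (length > length) - d % d)
d = (8 > d) * (d % 14) - (8 > d) % (8 > d)
d = d // 17 * d - d // 17 % (d // 17) - (length * 22 - length % length)
d = d * (17 - length) - d % d
handle(d)
length = (length + d) // (length // length)
d = (length >= d) + (length >= d)
d = 13 + length

d = (length >= d) + (length >= d)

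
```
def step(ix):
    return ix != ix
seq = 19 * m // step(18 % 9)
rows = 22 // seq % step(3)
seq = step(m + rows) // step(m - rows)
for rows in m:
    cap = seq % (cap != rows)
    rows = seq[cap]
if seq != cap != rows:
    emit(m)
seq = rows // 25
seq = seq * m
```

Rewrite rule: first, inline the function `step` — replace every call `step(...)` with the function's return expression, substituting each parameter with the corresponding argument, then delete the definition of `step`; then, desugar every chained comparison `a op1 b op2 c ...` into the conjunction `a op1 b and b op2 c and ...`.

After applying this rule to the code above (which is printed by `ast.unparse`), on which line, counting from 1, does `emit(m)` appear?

8

Transformed code:
seq = 19 * m // (18 % 9 != 18 % 9)
rows = 22 // seq % (3 != 3)
seq = (m + rows != m + rows) // (m - rows != m - rows)
for rows in m:
    cap = seq % (cap != rows)
    rows = seq[cap]
if seq != cap and cap != rows:
    emit(m)
seq = rows // 25
seq = seq * m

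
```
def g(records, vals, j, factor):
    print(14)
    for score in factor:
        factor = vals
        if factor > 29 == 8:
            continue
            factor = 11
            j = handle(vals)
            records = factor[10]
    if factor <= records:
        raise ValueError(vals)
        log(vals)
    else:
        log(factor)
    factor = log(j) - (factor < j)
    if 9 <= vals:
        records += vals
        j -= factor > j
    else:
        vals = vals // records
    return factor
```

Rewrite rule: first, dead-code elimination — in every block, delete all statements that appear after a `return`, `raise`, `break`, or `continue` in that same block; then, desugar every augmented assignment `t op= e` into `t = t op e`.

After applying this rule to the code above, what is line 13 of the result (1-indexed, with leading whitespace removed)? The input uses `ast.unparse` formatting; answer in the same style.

Transformed code:
def g(records, vals, j, factor):
    print(14)
    for score in factor:
        factor = vals
        if factor > 29 == 8:
            continue
    if factor <= records:
        raise ValueError(vals)
    else:
        log(factor)
    factor = log(j) - (factor < j)
    if 9 <= vals:
        records = records + vals
        j = j - (factor > j)
    else:
        vals = vals // records
    return factor

records = records + vals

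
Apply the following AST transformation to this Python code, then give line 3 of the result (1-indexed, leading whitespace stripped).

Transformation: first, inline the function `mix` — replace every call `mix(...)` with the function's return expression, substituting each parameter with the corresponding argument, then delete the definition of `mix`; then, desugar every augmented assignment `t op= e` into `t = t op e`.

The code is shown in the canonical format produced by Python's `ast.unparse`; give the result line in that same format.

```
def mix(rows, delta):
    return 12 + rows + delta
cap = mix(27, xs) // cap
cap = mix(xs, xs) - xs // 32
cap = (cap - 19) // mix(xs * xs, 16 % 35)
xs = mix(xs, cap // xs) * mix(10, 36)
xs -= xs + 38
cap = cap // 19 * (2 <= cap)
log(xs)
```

Transformed code:
cap = (12 + 27 + xs) // cap
cap = 12 + xs + xs - xs // 32
cap = (cap - 19) // (12 + xs * xs + 16 % 35)
xs = (12 + xs + cap // xs) * (12 + 10 + 36)
xs = xs - (xs + 38)
cap = cap // 19 * (2 <= cap)
log(xs)

cap = (cap - 19) // (12 + xs * xs + 16 % 35)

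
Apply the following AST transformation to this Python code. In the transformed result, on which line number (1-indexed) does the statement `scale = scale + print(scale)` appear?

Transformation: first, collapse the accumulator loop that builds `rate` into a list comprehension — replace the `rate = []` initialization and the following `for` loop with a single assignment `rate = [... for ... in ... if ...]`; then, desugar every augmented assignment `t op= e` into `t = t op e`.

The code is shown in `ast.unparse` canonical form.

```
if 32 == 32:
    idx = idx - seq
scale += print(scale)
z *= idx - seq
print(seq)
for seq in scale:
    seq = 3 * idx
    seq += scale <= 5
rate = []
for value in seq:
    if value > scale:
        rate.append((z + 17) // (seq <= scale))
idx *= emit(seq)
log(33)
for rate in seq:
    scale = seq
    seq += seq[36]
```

Transformed code:
if 32 == 32:
    idx = idx - seq
scale = scale + print(scale)
z = z * (idx - seq)
print(seq)
for seq in scale:
    seq = 3 * idx
    seq = seq + (scale <= 5)
rate = [(z + 17) // (seq <= scale) for value in seq if value > scale]
idx = idx * emit(seq)
log(33)
for rate in seq:
    scale = seq
    seq = seq + seq[36]

3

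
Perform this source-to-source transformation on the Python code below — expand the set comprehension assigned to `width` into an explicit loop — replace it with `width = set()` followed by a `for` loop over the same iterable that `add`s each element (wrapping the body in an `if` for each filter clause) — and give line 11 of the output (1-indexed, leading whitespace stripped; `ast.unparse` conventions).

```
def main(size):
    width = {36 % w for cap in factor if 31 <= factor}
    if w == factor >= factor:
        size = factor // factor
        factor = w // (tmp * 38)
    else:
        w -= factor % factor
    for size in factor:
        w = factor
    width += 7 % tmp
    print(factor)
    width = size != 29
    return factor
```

for size in factor:

Transformed code:
def main(size):
    width = set()
    for cap in factor:
        if 31 <= factor:
            width.add(36 % w)
    if w == factor >= factor:
        size = factor // factor
        factor = w // (tmp * 38)
    else:
        w -= factor % factor
    for size in factor:
        w = factor
    width += 7 % tmp
    print(factor)
    width = size != 29
    return factor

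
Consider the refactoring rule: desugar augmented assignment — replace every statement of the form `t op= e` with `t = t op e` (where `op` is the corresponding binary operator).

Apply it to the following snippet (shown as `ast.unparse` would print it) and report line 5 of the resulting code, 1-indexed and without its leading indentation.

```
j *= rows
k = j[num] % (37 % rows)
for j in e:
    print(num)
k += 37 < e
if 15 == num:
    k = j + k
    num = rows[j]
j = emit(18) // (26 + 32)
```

Transformed code:
j = j * rows
k = j[num] % (37 % rows)
for j in e:
    print(num)
k = k + (37 < e)
if 15 == num:
    k = j + k
    num = rows[j]
j = emit(18) // (26 + 32)

k = k + (37 < e)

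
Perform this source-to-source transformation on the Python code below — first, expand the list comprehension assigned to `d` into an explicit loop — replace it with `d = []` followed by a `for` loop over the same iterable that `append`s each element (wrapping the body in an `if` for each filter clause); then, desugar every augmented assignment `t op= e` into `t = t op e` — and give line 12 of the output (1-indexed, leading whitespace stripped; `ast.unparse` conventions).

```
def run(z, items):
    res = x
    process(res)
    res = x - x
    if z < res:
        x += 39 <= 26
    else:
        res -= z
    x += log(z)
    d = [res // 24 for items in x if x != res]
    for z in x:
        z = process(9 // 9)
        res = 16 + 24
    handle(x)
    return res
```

if x != res:

Transformed code:
def run(z, items):
    res = x
    process(res)
    res = x - x
    if z < res:
        x = x + (39 <= 26)
    else:
        res = res - z
    x = x + log(z)
    d = []
    for items in x:
        if x != res:
            d.append(res // 24)
    for z in x:
        z = process(9 // 9)
        res = 16 + 24
    handle(x)
    return res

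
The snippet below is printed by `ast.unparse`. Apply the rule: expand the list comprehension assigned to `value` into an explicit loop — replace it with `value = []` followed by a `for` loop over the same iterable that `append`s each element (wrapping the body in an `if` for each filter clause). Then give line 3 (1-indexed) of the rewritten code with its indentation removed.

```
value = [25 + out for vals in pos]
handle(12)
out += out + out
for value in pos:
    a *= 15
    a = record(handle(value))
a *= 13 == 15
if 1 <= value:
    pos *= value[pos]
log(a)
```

value.append(25 + out)

Transformed code:
value = []
for vals in pos:
    value.append(25 + out)
handle(12)
out += out + out
for value in pos:
    a *= 15
    a = record(handle(value))
a *= 13 == 15
if 1 <= value:
    pos *= value[pos]
log(a)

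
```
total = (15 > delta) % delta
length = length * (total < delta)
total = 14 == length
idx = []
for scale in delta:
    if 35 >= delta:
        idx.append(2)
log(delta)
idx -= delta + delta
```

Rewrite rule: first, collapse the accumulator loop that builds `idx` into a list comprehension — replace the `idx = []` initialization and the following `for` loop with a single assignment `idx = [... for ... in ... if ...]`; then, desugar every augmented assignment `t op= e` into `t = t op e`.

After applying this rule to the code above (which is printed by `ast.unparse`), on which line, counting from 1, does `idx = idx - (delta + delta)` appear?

6

Transformed code:
total = (15 > delta) % delta
length = length * (total < delta)
total = 14 == length
idx = [2 for scale in delta if 35 >= delta]
log(delta)
idx = idx - (delta + delta)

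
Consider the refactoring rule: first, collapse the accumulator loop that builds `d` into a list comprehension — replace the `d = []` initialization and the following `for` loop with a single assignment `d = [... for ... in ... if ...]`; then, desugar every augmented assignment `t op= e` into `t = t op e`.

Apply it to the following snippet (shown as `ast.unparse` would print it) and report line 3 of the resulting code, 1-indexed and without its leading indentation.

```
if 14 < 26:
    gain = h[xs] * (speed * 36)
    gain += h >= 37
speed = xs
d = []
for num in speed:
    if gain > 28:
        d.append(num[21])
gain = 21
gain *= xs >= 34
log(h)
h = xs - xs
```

gain = gain + (h >= 37)

Transformed code:
if 14 < 26:
    gain = h[xs] * (speed * 36)
    gain = gain + (h >= 37)
speed = xs
d = [num[21] for num in speed if gain > 28]
gain = 21
gain = gain * (xs >= 34)
log(h)
h = xs - xs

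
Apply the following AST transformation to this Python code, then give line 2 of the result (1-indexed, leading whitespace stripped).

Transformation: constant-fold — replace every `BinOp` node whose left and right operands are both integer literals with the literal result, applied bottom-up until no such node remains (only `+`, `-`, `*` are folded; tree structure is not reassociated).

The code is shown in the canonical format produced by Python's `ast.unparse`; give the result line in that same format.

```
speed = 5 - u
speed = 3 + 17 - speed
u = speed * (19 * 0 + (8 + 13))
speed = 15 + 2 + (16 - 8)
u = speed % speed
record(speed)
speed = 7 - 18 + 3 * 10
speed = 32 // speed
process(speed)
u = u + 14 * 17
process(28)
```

speed = 20 - speed

Transformed code:
speed = 5 - u
speed = 20 - speed
u = speed * 21
speed = 25
u = speed % speed
record(speed)
speed = 19
speed = 32 // speed
process(speed)
u = u + 238
process(28)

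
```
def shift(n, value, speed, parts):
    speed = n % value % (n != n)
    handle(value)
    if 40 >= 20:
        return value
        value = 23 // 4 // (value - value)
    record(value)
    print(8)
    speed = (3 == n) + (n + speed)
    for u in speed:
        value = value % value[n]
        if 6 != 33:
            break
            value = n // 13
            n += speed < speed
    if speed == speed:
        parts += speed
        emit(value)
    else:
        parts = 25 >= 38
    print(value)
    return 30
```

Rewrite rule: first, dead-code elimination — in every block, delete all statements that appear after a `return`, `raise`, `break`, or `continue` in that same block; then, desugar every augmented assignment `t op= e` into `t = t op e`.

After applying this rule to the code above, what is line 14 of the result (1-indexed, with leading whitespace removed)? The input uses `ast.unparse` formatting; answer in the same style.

Transformed code:
def shift(n, value, speed, parts):
    speed = n % value % (n != n)
    handle(value)
    if 40 >= 20:
        return value
    record(value)
    print(8)
    speed = (3 == n) + (n + speed)
    for u in speed:
        value = value % value[n]
        if 6 != 33:
            break
    if speed == speed:
        parts = parts + speed
        emit(value)
    else:
        parts = 25 >= 38
    print(value)
    return 30

parts = parts + speed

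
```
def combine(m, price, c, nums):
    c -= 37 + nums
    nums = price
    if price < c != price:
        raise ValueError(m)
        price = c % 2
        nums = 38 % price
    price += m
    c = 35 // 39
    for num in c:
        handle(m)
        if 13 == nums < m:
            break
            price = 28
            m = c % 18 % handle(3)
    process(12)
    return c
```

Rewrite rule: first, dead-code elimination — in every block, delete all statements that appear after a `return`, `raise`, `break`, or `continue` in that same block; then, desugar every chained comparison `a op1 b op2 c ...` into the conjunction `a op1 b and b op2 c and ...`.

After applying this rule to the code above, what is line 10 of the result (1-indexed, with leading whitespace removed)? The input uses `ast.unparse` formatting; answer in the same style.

if 13 == nums and nums < m:

Transformed code:
def combine(m, price, c, nums):
    c -= 37 + nums
    nums = price
    if price < c and c != price:
        raise ValueError(m)
    price += m
    c = 35 // 39
    for num in c:
        handle(m)
        if 13 == nums and nums < m:
            break
    process(12)
    return c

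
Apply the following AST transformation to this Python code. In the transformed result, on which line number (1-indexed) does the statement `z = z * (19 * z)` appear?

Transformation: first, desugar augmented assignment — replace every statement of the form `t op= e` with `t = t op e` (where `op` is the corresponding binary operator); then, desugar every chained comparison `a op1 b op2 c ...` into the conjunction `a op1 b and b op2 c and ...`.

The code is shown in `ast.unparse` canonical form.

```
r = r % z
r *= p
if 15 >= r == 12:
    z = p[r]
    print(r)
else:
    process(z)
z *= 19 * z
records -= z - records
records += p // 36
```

Transformed code:
r = r % z
r = r * p
if 15 >= r and r == 12:
    z = p[r]
    print(r)
else:
    process(z)
z = z * (19 * z)
records = records - (z - records)
records = records + p // 36

8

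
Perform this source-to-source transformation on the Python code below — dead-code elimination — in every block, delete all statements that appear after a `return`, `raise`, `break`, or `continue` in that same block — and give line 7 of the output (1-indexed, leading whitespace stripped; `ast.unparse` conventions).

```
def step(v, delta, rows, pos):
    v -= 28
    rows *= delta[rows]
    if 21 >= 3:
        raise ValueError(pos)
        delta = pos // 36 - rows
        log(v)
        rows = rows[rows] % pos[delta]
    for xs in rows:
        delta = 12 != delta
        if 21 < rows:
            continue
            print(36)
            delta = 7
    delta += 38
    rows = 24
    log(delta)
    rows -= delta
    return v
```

delta = 12 != delta

Transformed code:
def step(v, delta, rows, pos):
    v -= 28
    rows *= delta[rows]
    if 21 >= 3:
        raise ValueError(pos)
    for xs in rows:
        delta = 12 != delta
        if 21 < rows:
            continue
    delta += 38
    rows = 24
    log(delta)
    rows -= delta
    return v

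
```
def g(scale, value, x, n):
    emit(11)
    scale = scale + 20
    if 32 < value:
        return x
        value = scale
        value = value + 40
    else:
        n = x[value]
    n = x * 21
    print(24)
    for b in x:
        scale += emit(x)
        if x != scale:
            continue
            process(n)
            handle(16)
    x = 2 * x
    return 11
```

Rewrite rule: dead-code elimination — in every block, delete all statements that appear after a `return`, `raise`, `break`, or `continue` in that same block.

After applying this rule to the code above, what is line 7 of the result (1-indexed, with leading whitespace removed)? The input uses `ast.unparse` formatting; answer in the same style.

n = x[value]

Transformed code:
def g(scale, value, x, n):
    emit(11)
    scale = scale + 20
    if 32 < value:
        return x
    else:
        n = x[value]
    n = x * 21
    print(24)
    for b in x:
        scale += emit(x)
        if x != scale:
            continue
    x = 2 * x
    return 11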